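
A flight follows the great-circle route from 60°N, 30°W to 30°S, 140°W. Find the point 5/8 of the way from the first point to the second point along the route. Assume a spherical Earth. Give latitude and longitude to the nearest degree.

Write both endpoints as unit vectors p₁, p₂ with components (cos φ cos λ, cos φ sin λ, sin φ).
The central angle between the endpoints is δ = arccos(p₁·p₂) ≈ 2.191 rad (125.5°).
Interpolate at f = 5/8 with slerp weights a = sin((1−f)δ)/sin δ ≈ 0.900, b = sin(fδ)/sin δ ≈ 1.204.
p = a·p₁ + b·p₂ ≈ (-0.409, -0.895, 0.177); φ = arcsin(p_z) ≈ 10.21°, λ = atan2(p_y, p_x) ≈ -114.56°.

≈ 10°N, 115°W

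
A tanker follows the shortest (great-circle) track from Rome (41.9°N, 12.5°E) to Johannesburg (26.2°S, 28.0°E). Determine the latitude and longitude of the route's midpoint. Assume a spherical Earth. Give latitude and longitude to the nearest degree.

≈ 8°N, 21°E

From cos δ = sin φ₁ sin φ₂ + cos φ₁ cos φ₂ cos Δλ, the central angle is δ ≈ 1.215 rad (69.6°).
Interpolate at f = 1/2 with slerp weights a = sin((1−f)δ)/sin δ ≈ 0.609, b = sin(fδ)/sin δ ≈ 0.609.
p = a·p₁ + b·p₂ ≈ (0.925, 0.355, 0.138); φ = arcsin(p_z) ≈ 7.92°, λ = atan2(p_y, p_x) ≈ 20.98°.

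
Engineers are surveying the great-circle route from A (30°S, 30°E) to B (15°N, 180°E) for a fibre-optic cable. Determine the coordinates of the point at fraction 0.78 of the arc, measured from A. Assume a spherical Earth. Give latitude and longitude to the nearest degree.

From cos δ = sin φ₁ sin φ₂ + cos φ₁ cos φ₂ cos Δλ, the central angle is δ ≈ 2.594 rad (148.6°).
Interpolate at f = 0.78 with slerp weights a = sin((1−f)δ)/sin δ ≈ 1.038, b = sin(fδ)/sin δ ≈ 1.728.
p = a·p₁ + b·p₂ ≈ (-0.890, 0.449, -0.072); φ = arcsin(p_z) ≈ -4.12°, λ = atan2(p_y, p_x) ≈ 153.22°.

≈ (4°S, 153°E)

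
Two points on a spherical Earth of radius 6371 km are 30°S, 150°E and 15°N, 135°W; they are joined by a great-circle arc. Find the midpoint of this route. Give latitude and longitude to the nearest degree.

Convert each endpoint to a unit vector on the sphere (x = cos φ cos λ, y = cos φ sin λ, z = sin φ).
The central angle between the endpoints is δ = arccos(p₁·p₂) ≈ 1.484 rad (85.0°).
Interpolate at f = 1/2 with slerp weights a = sin((1−f)δ)/sin δ ≈ 0.678, b = sin(fδ)/sin δ ≈ 0.678.
p = a·p₁ + b·p₂ ≈ (-0.972, -0.170, -0.164); φ = arcsin(p_z) ≈ -9.41°, λ = atan2(p_y, p_x) ≈ -170.10°.

≈ 9°S, 170°W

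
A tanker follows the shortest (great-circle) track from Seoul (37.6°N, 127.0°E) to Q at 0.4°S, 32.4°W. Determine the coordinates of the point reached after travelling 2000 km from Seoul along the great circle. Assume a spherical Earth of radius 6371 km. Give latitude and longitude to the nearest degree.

From cos δ = sin φ₁ sin φ₂ + cos φ₁ cos φ₂ cos Δλ, the central angle is δ ≈ 2.413 rad (138.2°). The total great-circle distance is δ·R ≈ 2.413 × 6371 ≈ 15371 km, so the target fraction is f = 2000/15371 ≈ 0.130.
Interpolate at f ≈ 0.130 with slerp weights a = sin((1−f)δ)/sin δ ≈ 1.297, b = sin(fδ)/sin δ ≈ 0.464.
p = a·p₁ + b·p₂ ≈ (-0.227, 0.572, 0.788); φ = arcsin(p_z) ≈ 52.01°, λ = atan2(p_y, p_x) ≈ 111.64°.

≈ 52°N, 112°E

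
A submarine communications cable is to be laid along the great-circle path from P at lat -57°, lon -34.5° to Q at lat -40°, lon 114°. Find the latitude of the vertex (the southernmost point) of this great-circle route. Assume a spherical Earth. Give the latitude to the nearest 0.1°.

≈ -77.2°

The great circle lies in the plane with unit normal n̂ = (p₁ × p₂)/|p₁ × p₂|.
Here n̂_z ≈ +0.222; the vertex latitude is φ_max = arccos|n̂_z| ≈ 77.2°.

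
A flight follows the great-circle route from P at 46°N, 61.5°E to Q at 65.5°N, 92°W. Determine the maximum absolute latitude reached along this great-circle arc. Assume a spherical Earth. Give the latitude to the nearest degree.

≈ 82°N

The great circle lies in the plane with unit normal n̂ = (p₁ × p₂)/|p₁ × p₂|.
Here n̂_z ≈ -0.140; the vertex latitude is φ_max = arccos|n̂_z| ≈ 82.0°.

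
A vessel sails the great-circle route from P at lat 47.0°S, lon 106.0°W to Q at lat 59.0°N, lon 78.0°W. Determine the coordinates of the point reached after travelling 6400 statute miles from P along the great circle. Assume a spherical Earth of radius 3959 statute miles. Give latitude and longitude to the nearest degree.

The haversine formula gives a central angle δ ≈ 1.893 rad (108.5°) between the endpoints. The total great-circle distance is δ·R ≈ 1.893 × 3959 ≈ 7495 mi, so the target fraction is f = 6400/7495 ≈ 0.854.
Interpolate at f ≈ 0.854 with slerp weights a = sin((1−f)δ)/sin δ ≈ 0.288, b = sin(fδ)/sin δ ≈ 1.053.
p = a·p₁ + b·p₂ ≈ (0.059, -0.719, 0.692); φ = arcsin(p_z) ≈ 43.81°, λ = atan2(p_y, p_x) ≈ -85.34°.

≈ lat 44°N, lon 85°W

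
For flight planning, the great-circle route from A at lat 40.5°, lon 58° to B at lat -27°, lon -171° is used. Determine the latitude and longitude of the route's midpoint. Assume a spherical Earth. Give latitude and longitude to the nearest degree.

≈ lat 16°, lon 133°

From cos δ = sin φ₁ sin φ₂ + cos φ₁ cos φ₂ cos Δλ, the central angle is δ ≈ 2.403 rad (137.7°).
Interpolate at f = 1/2 with slerp weights a = sin((1−f)δ)/sin δ ≈ 1.385, b = sin(fδ)/sin δ ≈ 1.385.
p = a·p₁ + b·p₂ ≈ (-0.661, 0.700, 0.271); φ = arcsin(p_z) ≈ 15.71°, λ = atan2(p_y, p_x) ≈ 133.34°.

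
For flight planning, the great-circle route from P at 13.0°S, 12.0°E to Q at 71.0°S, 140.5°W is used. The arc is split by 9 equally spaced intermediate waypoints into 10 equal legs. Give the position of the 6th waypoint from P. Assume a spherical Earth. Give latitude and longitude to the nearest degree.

Write both endpoints as unit vectors p₁, p₂ with components (cos φ cos λ, cos φ sin λ, sin φ).
The central angle between the endpoints is δ = arccos(p₁·p₂) ≈ 1.640 rad (93.9°).
Interpolate at f = 6/10 with slerp weights a = sin((1−f)δ)/sin δ ≈ 0.611, b = sin(fδ)/sin δ ≈ 0.835.
p = a·p₁ + b·p₂ ≈ (0.373, -0.049, -0.927); φ = arcsin(p_z) ≈ -67.91°, λ = atan2(p_y, p_x) ≈ -7.48°.

≈ 68°S, 7°W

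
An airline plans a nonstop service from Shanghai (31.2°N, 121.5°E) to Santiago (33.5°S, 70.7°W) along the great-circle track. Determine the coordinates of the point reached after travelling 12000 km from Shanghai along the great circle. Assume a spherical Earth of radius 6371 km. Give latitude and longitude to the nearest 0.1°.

From cos δ = sin φ₁ sin φ₂ + cos φ₁ cos φ₂ cos Δλ, the central angle is δ ≈ 2.957 rad (169.4°). The total great-circle distance is δ·R ≈ 2.957 × 6371 ≈ 18842 km, so the target fraction is f = 12000/18842 ≈ 0.637.
Interpolate at f ≈ 0.637 with slerp weights a = sin((1−f)δ)/sin δ ≈ 4.800, b = sin(fδ)/sin δ ≈ 5.195.
p = a·p₁ + b·p₂ ≈ (-0.713, -0.588, -0.381); φ = arcsin(p_z) ≈ -22.40°, λ = atan2(p_y, p_x) ≈ -140.49°.

≈ 22.4°S, 140.5°W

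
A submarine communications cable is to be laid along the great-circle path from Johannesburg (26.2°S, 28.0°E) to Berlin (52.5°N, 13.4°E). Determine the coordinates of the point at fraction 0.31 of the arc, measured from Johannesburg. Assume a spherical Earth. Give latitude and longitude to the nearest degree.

≈ 2°S, 24°E

Write both endpoints as unit vectors p₁, p₂ with components (cos φ cos λ, cos φ sin λ, sin φ).
The central angle between the endpoints is δ = arccos(p₁·p₂) ≈ 1.392 rad (79.7°).
Interpolate at f = 0.31 with slerp weights a = sin((1−f)δ)/sin δ ≈ 0.833, b = sin(fδ)/sin δ ≈ 0.425.
p = a·p₁ + b·p₂ ≈ (0.911, 0.411, -0.030); φ = arcsin(p_z) ≈ -1.75°, λ = atan2(p_y, p_x) ≈ 24.26°.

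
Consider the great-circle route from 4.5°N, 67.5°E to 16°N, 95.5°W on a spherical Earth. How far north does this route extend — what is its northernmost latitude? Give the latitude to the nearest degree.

The great circle lies in the plane with unit normal n̂ = (p₁ × p₂)/|p₁ × p₂|.
Here n̂_z ≈ -0.628; the vertex latitude is φ_max = arccos|n̂_z| ≈ 51.1°.
Check via Clairaut: cos φ_max = |cos φ₁| · sin C = cos(4.5°)·sin(39.0°) ≈ 0.628, again giving ≈ 51.1°.

≈ 51°N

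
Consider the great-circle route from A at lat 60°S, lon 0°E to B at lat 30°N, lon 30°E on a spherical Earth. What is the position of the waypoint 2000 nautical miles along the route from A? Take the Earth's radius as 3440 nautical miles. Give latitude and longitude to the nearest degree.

The haversine formula gives a central angle δ ≈ 1.629 rad (93.3°) between the endpoints. The total great-circle distance is δ·R ≈ 1.629 × 3440 ≈ 5603 nmi, so the target fraction is f = 2000/5603 ≈ 0.357.
Interpolate at f ≈ 0.357 with slerp weights a = sin((1−f)δ)/sin δ ≈ 0.868, b = sin(fδ)/sin δ ≈ 0.550.
p = a·p₁ + b·p₂ ≈ (0.846, 0.238, -0.476); φ = arcsin(p_z) ≈ -28.44°, λ = atan2(p_y, p_x) ≈ 15.72°.

≈ lat 28°S, lon 16°E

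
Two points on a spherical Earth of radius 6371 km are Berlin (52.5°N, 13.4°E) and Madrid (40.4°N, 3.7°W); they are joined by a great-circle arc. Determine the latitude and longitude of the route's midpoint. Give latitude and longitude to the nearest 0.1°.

≈ 46.8°N, 3.9°E

Convert each endpoint to a unit vector on the sphere (x = cos φ cos λ, y = cos φ sin λ, z = sin φ).
The central angle between the endpoints is δ = arccos(p₁·p₂) ≈ 0.293 rad (16.8°).
Interpolate at f = 1/2 with slerp weights a = sin((1−f)δ)/sin δ ≈ 0.505, b = sin(fδ)/sin δ ≈ 0.505.
p = a·p₁ + b·p₂ ≈ (0.683, 0.046, 0.729); φ = arcsin(p_z) ≈ 46.77°, λ = atan2(p_y, p_x) ≈ 3.89°.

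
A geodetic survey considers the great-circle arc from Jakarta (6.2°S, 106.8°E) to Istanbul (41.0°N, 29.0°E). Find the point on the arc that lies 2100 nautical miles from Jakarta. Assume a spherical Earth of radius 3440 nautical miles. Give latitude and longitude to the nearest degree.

Convert each endpoint to a unit vector on the sphere (x = cos φ cos λ, y = cos φ sin λ, z = sin φ).
The central angle between the endpoints is δ = arccos(p₁·p₂) ≈ 1.483 rad (85.0°). The total great-circle distance is δ·R ≈ 1.483 × 3440 ≈ 5101 nmi, so the target fraction is f = 2100/5101 ≈ 0.412.
Interpolate at f ≈ 0.412 with slerp weights a = sin((1−f)δ)/sin δ ≈ 0.769, b = sin(fδ)/sin δ ≈ 0.575.
p = a·p₁ + b·p₂ ≈ (0.159, 0.942, 0.294); φ = arcsin(p_z) ≈ 17.13°, λ = atan2(p_y, p_x) ≈ 80.43°.

≈ (17°N, 80°E)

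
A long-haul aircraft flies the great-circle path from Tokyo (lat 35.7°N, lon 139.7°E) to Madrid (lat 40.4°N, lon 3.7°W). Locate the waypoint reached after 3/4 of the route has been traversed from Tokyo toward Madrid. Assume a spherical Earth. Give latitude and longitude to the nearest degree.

From cos δ = sin φ₁ sin φ₂ + cos φ₁ cos φ₂ cos Δλ, the central angle is δ ≈ 1.689 rad (96.8°).
Interpolate at f = 3/4 with slerp weights a = sin((1−f)δ)/sin δ ≈ 0.413, b = sin(fδ)/sin δ ≈ 0.961.
p = a·p₁ + b·p₂ ≈ (0.475, 0.170, 0.864); φ = arcsin(p_z) ≈ 59.73°, λ = atan2(p_y, p_x) ≈ 19.66°.

≈ lat 60°N, lon 20°E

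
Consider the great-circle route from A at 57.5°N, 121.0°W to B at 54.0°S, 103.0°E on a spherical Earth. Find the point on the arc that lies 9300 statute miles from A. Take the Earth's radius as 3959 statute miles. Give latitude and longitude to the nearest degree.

Convert each endpoint to a unit vector on the sphere (x = cos φ cos λ, y = cos φ sin λ, z = sin φ).
The central angle between the endpoints is δ = arccos(p₁·p₂) ≈ 2.713 rad (155.4°). The total great-circle distance is δ·R ≈ 2.713 × 3959 ≈ 10740 mi, so the target fraction is f = 9300/10740 ≈ 0.866.
Interpolate at f ≈ 0.866 with slerp weights a = sin((1−f)δ)/sin δ ≈ 0.856, b = sin(fδ)/sin δ ≈ 1.713.
p = a·p₁ + b·p₂ ≈ (-0.463, 0.587, -0.664); φ = arcsin(p_z) ≈ -41.60°, λ = atan2(p_y, p_x) ≈ 128.29°.

≈ 42°S, 128°E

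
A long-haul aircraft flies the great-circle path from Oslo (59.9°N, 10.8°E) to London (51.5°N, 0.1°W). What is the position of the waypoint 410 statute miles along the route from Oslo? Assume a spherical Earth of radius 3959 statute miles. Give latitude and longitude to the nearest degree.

≈ 55°N, 4°E

Write both endpoints as unit vectors p₁, p₂ with components (cos φ cos λ, cos φ sin λ, sin φ).
The central angle between the endpoints is δ = arccos(p₁·p₂) ≈ 0.181 rad (10.4°). The total great-circle distance is δ·R ≈ 0.181 × 3959 ≈ 717 mi, so the target fraction is f = 410/717 ≈ 0.572.
Interpolate at f ≈ 0.572 with slerp weights a = sin((1−f)δ)/sin δ ≈ 0.430, b = sin(fδ)/sin δ ≈ 0.574.
p = a·p₁ + b·p₂ ≈ (0.569, 0.040, 0.821); φ = arcsin(p_z) ≈ 55.21°, λ = atan2(p_y, p_x) ≈ 4.00°.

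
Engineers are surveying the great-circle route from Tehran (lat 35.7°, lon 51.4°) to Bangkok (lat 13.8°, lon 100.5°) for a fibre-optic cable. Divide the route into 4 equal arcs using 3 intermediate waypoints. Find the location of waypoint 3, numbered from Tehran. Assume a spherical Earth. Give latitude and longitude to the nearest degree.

≈ lat 21°, lon 90°

The haversine formula gives a central angle δ ≈ 0.856 rad (49.0°) between the endpoints.
Interpolate at f = 3/4 with slerp weights a = sin((1−f)δ)/sin δ ≈ 0.281, b = sin(fδ)/sin δ ≈ 0.793.
p = a·p₁ + b·p₂ ≈ (0.002, 0.936, 0.353); φ = arcsin(p_z) ≈ 20.68°, λ = atan2(p_y, p_x) ≈ 89.87°.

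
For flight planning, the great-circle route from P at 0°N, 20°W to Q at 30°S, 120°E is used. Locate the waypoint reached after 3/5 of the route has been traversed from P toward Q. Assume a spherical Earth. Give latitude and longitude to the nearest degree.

Convert each endpoint to a unit vector on the sphere (x = cos φ cos λ, y = cos φ sin λ, z = sin φ).
The central angle between the endpoints is δ = arccos(p₁·p₂) ≈ 2.296 rad (131.6°).
Interpolate at f = 3/5 with slerp weights a = sin((1−f)δ)/sin δ ≈ 1.062, b = sin(fδ)/sin δ ≈ 1.312.
p = a·p₁ + b·p₂ ≈ (0.430, 0.620, -0.656); φ = arcsin(p_z) ≈ -40.98°, λ = atan2(p_y, p_x) ≈ 55.27°.

≈ 41°S, 55°E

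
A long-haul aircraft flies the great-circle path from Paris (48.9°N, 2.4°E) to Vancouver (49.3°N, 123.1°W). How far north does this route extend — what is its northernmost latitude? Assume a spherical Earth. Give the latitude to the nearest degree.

≈ 68°N

The great circle lies in the plane with unit normal n̂ = (p₁ × p₂)/|p₁ × p₂|.
Here n̂_z ≈ -0.369; the vertex latitude is φ_max = arccos|n̂_z| ≈ 68.4°.
Check via Clairaut: cos φ_max = |cos φ₁| · sin C = cos(48.9°)·sin(34.1°) ≈ 0.369, again giving ≈ 68.4°.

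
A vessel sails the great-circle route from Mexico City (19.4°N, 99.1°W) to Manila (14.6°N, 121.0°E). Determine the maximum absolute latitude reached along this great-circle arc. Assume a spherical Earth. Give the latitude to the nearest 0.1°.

≈ 41.8°N

The great circle lies in the plane with unit normal n̂ = (p₁ × p₂)/|p₁ × p₂|.
Here n̂_z ≈ -0.745; the vertex latitude is φ_max = arccos|n̂_z| ≈ 41.8°.
Check via Clairaut: cos φ_max = |cos φ₁| · sin C = cos(19.4°)·sin(52.2°) ≈ 0.745, again giving ≈ 41.8°.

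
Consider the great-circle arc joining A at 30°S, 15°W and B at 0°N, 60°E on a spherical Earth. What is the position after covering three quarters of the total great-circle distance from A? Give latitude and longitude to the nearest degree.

The haversine formula gives a central angle δ ≈ 1.345 rad (77.0°) between the endpoints.
Interpolate at f = 3/4 with slerp weights a = sin((1−f)δ)/sin δ ≈ 0.338, b = sin(fδ)/sin δ ≈ 0.868.
p = a·p₁ + b·p₂ ≈ (0.717, 0.676, -0.169); φ = arcsin(p_z) ≈ -9.74°, λ = atan2(p_y, p_x) ≈ 43.30°.

≈ 10°S, 43°E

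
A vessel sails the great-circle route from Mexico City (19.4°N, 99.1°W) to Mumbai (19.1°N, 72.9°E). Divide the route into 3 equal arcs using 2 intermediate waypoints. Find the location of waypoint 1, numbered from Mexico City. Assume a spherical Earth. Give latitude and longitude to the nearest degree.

≈ 64°N, 79°W

From cos δ = sin φ₁ sin φ₂ + cos φ₁ cos φ₂ cos Δλ, the central angle is δ ≈ 2.456 rad (140.7°).
Interpolate at f = 1/3 with slerp weights a = sin((1−f)δ)/sin δ ≈ 1.576, b = sin(fδ)/sin δ ≈ 1.153.
p = a·p₁ + b·p₂ ≈ (0.085, -0.426, 0.901); φ = arcsin(p_z) ≈ 64.25°, λ = atan2(p_y, p_x) ≈ -78.67°.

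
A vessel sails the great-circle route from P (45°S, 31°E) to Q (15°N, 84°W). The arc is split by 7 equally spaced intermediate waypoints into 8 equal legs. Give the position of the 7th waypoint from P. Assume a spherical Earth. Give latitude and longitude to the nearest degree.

≈ (5°N, 73°W)

From cos δ = sin φ₁ sin φ₂ + cos φ₁ cos φ₂ cos Δλ, the central angle is δ ≈ 2.062 rad (118.1°).
Interpolate at f = 7/8 with slerp weights a = sin((1−f)δ)/sin δ ≈ 0.289, b = sin(fδ)/sin δ ≈ 1.103.
p = a·p₁ + b·p₂ ≈ (0.287, -0.955, 0.081); φ = arcsin(p_z) ≈ 4.65°, λ = atan2(p_y, p_x) ≈ -73.29°.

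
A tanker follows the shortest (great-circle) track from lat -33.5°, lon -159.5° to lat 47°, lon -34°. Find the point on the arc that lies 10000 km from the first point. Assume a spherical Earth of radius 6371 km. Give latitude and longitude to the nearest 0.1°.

≈ lat 28.7°, lon -90.8°

Convert each endpoint to a unit vector on the sphere (x = cos φ cos λ, y = cos φ sin λ, z = sin φ).
The central angle between the endpoints is δ = arccos(p₁·p₂) ≈ 2.395 rad (137.2°). The total great-circle distance is δ·R ≈ 2.395 × 6371 ≈ 15258 km, so the target fraction is f = 10000/15258 ≈ 0.655.
Interpolate at f ≈ 0.655 with slerp weights a = sin((1−f)δ)/sin δ ≈ 1.082, b = sin(fδ)/sin δ ≈ 1.472.
p = a·p₁ + b·p₂ ≈ (-0.012, -0.877, 0.480); φ = arcsin(p_z) ≈ 28.67°, λ = atan2(p_y, p_x) ≈ -90.81°.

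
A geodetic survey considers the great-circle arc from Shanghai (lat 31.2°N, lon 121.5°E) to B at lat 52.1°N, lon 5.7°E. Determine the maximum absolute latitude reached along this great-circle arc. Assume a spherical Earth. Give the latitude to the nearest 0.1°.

The great circle lies in the plane with unit normal n̂ = (p₁ × p₂)/|p₁ × p₂|.
Here n̂_z ≈ -0.481; the vertex latitude is φ_max = arccos|n̂_z| ≈ 61.3°.
Check via Clairaut: cos φ_max = |cos φ₁| · sin C = cos(31.2°)·sin(34.2°) ≈ 0.481, again giving ≈ 61.3°.

≈ 61.3°N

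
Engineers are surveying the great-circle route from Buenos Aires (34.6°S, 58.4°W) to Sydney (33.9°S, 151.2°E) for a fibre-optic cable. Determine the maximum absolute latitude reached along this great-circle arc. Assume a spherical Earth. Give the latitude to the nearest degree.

≈ 69°S

The great circle lies in the plane with unit normal n̂ = (p₁ × p₂)/|p₁ × p₂|.
Here n̂_z ≈ -0.351; the vertex latitude is φ_max = arccos|n̂_z| ≈ 69.4°.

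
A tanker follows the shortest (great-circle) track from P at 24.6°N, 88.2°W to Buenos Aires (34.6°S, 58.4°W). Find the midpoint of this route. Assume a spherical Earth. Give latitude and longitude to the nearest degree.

≈ 5°S, 74°W

Write both endpoints as unit vectors p₁, p₂ with components (cos φ cos λ, cos φ sin λ, sin φ).
The central angle between the endpoints is δ = arccos(p₁·p₂) ≈ 1.145 rad (65.6°).
Interpolate at f = 1/2 with slerp weights a = sin((1−f)δ)/sin δ ≈ 0.595, b = sin(fδ)/sin δ ≈ 0.595.
p = a·p₁ + b·p₂ ≈ (0.274, -0.958, -0.090); φ = arcsin(p_z) ≈ -5.17°, λ = atan2(p_y, p_x) ≈ -74.06°.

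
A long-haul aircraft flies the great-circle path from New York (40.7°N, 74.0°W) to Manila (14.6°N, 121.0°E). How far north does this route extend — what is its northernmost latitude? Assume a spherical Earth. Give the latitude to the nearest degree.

The great circle lies in the plane with unit normal n̂ = (p₁ × p₂)/|p₁ × p₂|.
Here n̂_z ≈ -0.226; the vertex latitude is φ_max = arccos|n̂_z| ≈ 76.9°.

≈ 77°N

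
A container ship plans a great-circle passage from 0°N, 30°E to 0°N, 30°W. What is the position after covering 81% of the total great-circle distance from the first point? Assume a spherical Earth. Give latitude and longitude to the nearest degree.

≈ 0°N, 19°W

Write both endpoints as unit vectors p₁, p₂ with components (cos φ cos λ, cos φ sin λ, sin φ).
The central angle between the endpoints is δ = arccos(p₁·p₂) ≈ 1.047 rad (60.0°).
Interpolate at f = 0.81 with slerp weights a = sin((1−f)δ)/sin δ ≈ 0.228, b = sin(fδ)/sin δ ≈ 0.866.
p = a·p₁ + b·p₂ ≈ (0.948, -0.319, 0.000); φ = arcsin(p_z) ≈ 0.00°, λ = atan2(p_y, p_x) ≈ -18.60°.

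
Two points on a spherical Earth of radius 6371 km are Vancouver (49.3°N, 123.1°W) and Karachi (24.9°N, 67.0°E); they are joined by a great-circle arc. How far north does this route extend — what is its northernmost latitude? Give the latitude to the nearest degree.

The great circle lies in the plane with unit normal n̂ = (p₁ × p₂)/|p₁ × p₂|.
Here n̂_z ≈ -0.108; the vertex latitude is φ_max = arccos|n̂_z| ≈ 83.8°.
Check via Clairaut: cos φ_max = |cos φ₁| · sin C = cos(49.3°)·sin(9.5°) ≈ 0.108, again giving ≈ 83.8°.

≈ 84°N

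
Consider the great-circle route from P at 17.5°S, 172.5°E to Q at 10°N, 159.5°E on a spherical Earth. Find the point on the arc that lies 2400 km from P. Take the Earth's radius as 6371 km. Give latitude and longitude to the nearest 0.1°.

≈ 2.0°N, 163.2°E

Convert each endpoint to a unit vector on the sphere (x = cos φ cos λ, y = cos φ sin λ, z = sin φ).
The central angle between the endpoints is δ = arccos(p₁·p₂) ≈ 0.530 rad (30.4°). The total great-circle distance is δ·R ≈ 0.530 × 6371 ≈ 3375 km, so the target fraction is f = 2400/3375 ≈ 0.711.
Interpolate at f ≈ 0.711 with slerp weights a = sin((1−f)δ)/sin δ ≈ 0.302, b = sin(fδ)/sin δ ≈ 0.728.
p = a·p₁ + b·p₂ ≈ (-0.957, 0.289, 0.036); φ = arcsin(p_z) ≈ 2.05°, λ = atan2(p_y, p_x) ≈ 163.21°.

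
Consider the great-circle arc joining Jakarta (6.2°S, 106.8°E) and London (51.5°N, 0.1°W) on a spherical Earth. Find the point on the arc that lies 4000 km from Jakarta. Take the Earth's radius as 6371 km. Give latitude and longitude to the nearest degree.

≈ (22°N, 84°E)

Convert each endpoint to a unit vector on the sphere (x = cos φ cos λ, y = cos φ sin λ, z = sin φ).
The central angle between the endpoints is δ = arccos(p₁·p₂) ≈ 1.838 rad (105.3°). The total great-circle distance is δ·R ≈ 1.838 × 6371 ≈ 11712 km, so the target fraction is f = 4000/11712 ≈ 0.342.
Interpolate at f ≈ 0.342 with slerp weights a = sin((1−f)δ)/sin δ ≈ 0.970, b = sin(fδ)/sin δ ≈ 0.609.
p = a·p₁ + b·p₂ ≈ (0.100, 0.923, 0.372); φ = arcsin(p_z) ≈ 21.83°, λ = atan2(p_y, p_x) ≈ 83.79°.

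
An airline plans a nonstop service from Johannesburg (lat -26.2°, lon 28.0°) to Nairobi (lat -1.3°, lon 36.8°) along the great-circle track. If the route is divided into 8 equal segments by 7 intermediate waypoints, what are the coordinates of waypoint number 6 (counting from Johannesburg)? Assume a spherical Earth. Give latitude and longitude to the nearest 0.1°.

≈ lat -7.5°, lon 34.7°

Write both endpoints as unit vectors p₁, p₂ with components (cos φ cos λ, cos φ sin λ, sin φ).
The central angle between the endpoints is δ = arccos(p₁·p₂) ≈ 0.459 rad (26.3°).
Interpolate at f = 6/8 with slerp weights a = sin((1−f)δ)/sin δ ≈ 0.258, b = sin(fδ)/sin δ ≈ 0.762.
p = a·p₁ + b·p₂ ≈ (0.815, 0.565, -0.131); φ = arcsin(p_z) ≈ -7.55°, λ = atan2(p_y, p_x) ≈ 34.75°.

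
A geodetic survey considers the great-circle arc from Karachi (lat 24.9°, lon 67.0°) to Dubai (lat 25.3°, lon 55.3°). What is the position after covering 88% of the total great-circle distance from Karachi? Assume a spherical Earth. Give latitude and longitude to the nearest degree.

Write both endpoints as unit vectors p₁, p₂ with components (cos φ cos λ, cos φ sin λ, sin φ).
The central angle between the endpoints is δ = arccos(p₁·p₂) ≈ 0.185 rad (10.6°).
Interpolate at f = 0.88 with slerp weights a = sin((1−f)δ)/sin δ ≈ 0.121, b = sin(fδ)/sin δ ≈ 0.881.
p = a·p₁ + b·p₂ ≈ (0.496, 0.756, 0.427); φ = arcsin(p_z) ≈ 25.30°, λ = atan2(p_y, p_x) ≈ 56.71°.

≈ lat 25°, lon 57°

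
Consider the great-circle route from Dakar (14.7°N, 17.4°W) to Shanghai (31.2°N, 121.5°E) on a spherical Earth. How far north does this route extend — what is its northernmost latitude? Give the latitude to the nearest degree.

The great circle lies in the plane with unit normal n̂ = (p₁ × p₂)/|p₁ × p₂|.
Here n̂_z ≈ +0.625; the vertex latitude is φ_max = arccos|n̂_z| ≈ 51.3°.
Check via Clairaut: cos φ_max = |cos φ₁| · sin C = cos(14.7°)·sin(40.2°) ≈ 0.625, again giving ≈ 51.3°.

≈ 51°N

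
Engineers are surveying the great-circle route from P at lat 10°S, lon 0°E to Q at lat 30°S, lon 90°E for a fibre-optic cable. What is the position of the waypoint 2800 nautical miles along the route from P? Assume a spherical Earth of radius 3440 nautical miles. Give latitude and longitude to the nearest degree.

≈ lat 28°S, lon 46°E

Write both endpoints as unit vectors p₁, p₂ with components (cos φ cos λ, cos φ sin λ, sin φ).
The central angle between the endpoints is δ = arccos(p₁·p₂) ≈ 1.484 rad (85.0°). The total great-circle distance is δ·R ≈ 1.484 × 3440 ≈ 5104 nmi, so the target fraction is f = 2800/5104 ≈ 0.549.
Interpolate at f ≈ 0.549 with slerp weights a = sin((1−f)δ)/sin δ ≈ 0.623, b = sin(fδ)/sin δ ≈ 0.730.
p = a·p₁ + b·p₂ ≈ (0.614, 0.632, -0.473); φ = arcsin(p_z) ≈ -28.24°, λ = atan2(p_y, p_x) ≈ 45.84°.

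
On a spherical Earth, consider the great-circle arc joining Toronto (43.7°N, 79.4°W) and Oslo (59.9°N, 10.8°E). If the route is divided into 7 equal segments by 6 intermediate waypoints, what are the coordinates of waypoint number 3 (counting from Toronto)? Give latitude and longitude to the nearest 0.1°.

Convert each endpoint to a unit vector on the sphere (x = cos φ cos λ, y = cos φ sin λ, z = sin φ).
The central angle between the endpoints is δ = arccos(p₁·p₂) ≈ 0.932 rad (53.4°).
Interpolate at f = 3/7 with slerp weights a = sin((1−f)δ)/sin δ ≈ 0.632, b = sin(fδ)/sin δ ≈ 0.484.
p = a·p₁ + b·p₂ ≈ (0.323, -0.404, 0.856); φ = arcsin(p_z) ≈ 58.87°, λ = atan2(p_y, p_x) ≈ -51.37°.

≈ (58.9°N, 51.4°W)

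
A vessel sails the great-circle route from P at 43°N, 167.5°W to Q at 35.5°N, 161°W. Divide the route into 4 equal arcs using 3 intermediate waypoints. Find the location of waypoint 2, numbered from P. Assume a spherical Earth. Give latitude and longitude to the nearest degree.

Convert each endpoint to a unit vector on the sphere (x = cos φ cos λ, y = cos φ sin λ, z = sin φ).
The central angle between the endpoints is δ = arccos(p₁·p₂) ≈ 0.158 rad (9.0°).
Interpolate at f = 2/4 with slerp weights a = sin((1−f)δ)/sin δ ≈ 0.502, b = sin(fδ)/sin δ ≈ 0.502.
p = a·p₁ + b·p₂ ≈ (-0.744, -0.212, 0.633); φ = arcsin(p_z) ≈ 39.30°, λ = atan2(p_y, p_x) ≈ -164.08°.

≈ 39°N, 164°W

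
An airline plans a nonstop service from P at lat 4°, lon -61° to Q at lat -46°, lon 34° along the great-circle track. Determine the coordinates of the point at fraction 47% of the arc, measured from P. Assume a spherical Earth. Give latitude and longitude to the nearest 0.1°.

Write both endpoints as unit vectors p₁, p₂ with components (cos φ cos λ, cos φ sin λ, sin φ).
The central angle between the endpoints is δ = arccos(p₁·p₂) ≈ 1.682 rad (96.3°).
Interpolate at f = 0.47 with slerp weights a = sin((1−f)δ)/sin δ ≈ 0.783, b = sin(fδ)/sin δ ≈ 0.715.
p = a·p₁ + b·p₂ ≈ (0.790, -0.405, -0.460); φ = arcsin(p_z) ≈ -27.37°, λ = atan2(p_y, p_x) ≈ -27.14°.

≈ lat -27.4°, lon -27.1°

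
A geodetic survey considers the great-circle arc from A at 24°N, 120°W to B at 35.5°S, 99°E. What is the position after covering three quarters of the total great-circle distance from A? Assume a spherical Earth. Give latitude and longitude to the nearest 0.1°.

Convert each endpoint to a unit vector on the sphere (x = cos φ cos λ, y = cos φ sin λ, z = sin φ).
The central angle between the endpoints is δ = arccos(p₁·p₂) ≈ 2.522 rad (144.5°).
Interpolate at f = 3/4 with slerp weights a = sin((1−f)δ)/sin δ ≈ 1.015, b = sin(fδ)/sin δ ≈ 1.634.
p = a·p₁ + b·p₂ ≈ (-0.672, 0.511, -0.536); φ = arcsin(p_z) ≈ -32.42°, λ = atan2(p_y, p_x) ≈ 142.75°.

≈ 32.4°S, 142.8°E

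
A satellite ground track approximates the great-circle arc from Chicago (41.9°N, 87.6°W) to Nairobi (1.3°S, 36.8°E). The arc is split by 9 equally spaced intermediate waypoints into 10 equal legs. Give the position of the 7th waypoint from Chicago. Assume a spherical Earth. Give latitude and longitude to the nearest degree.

≈ 23°N, 12°E

From cos δ = sin φ₁ sin φ₂ + cos φ₁ cos φ₂ cos Δλ, the central angle is δ ≈ 2.021 rad (115.8°).
Interpolate at f = 7/10 with slerp weights a = sin((1−f)δ)/sin δ ≈ 0.633, b = sin(fδ)/sin δ ≈ 1.097.
p = a·p₁ + b·p₂ ≈ (0.898, 0.186, 0.398); φ = arcsin(p_z) ≈ 23.45°, λ = atan2(p_y, p_x) ≈ 11.72°.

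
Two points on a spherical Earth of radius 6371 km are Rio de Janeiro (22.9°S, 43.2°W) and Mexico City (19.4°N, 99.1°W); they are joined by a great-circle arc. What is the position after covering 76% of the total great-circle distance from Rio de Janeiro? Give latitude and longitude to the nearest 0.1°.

≈ 9.4°N, 85.4°W

From cos δ = sin φ₁ sin φ₂ + cos φ₁ cos φ₂ cos Δλ, the central angle is δ ≈ 1.205 rad (69.0°).
Interpolate at f = 0.76 with slerp weights a = sin((1−f)δ)/sin δ ≈ 0.305, b = sin(fδ)/sin δ ≈ 0.849.
p = a·p₁ + b·p₂ ≈ (0.078, -0.983, 0.163); φ = arcsin(p_z) ≈ 9.40°, λ = atan2(p_y, p_x) ≈ -85.44°.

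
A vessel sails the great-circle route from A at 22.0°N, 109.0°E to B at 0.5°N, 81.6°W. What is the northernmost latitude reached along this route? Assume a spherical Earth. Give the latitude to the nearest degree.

≈ 66°N

The great circle lies in the plane with unit normal n̂ = (p₁ × p₂)/|p₁ × p₂|.
Here n̂_z ≈ +0.407; the vertex latitude is φ_max = arccos|n̂_z| ≈ 66.0°.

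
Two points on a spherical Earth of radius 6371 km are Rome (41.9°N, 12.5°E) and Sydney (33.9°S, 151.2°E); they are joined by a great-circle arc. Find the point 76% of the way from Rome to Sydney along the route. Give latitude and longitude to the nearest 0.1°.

Write both endpoints as unit vectors p₁, p₂ with components (cos φ cos λ, cos φ sin λ, sin φ).
The central angle between the endpoints is δ = arccos(p₁·p₂) ≈ 2.562 rad (146.8°).
Interpolate at f = 0.76 with slerp weights a = sin((1−f)δ)/sin δ ≈ 1.053, b = sin(fδ)/sin δ ≈ 1.698.
p = a·p₁ + b·p₂ ≈ (-0.470, 0.849, -0.244); φ = arcsin(p_z) ≈ -14.11°, λ = atan2(p_y, p_x) ≈ 118.97°.

≈ 14.1°S, 119.0°E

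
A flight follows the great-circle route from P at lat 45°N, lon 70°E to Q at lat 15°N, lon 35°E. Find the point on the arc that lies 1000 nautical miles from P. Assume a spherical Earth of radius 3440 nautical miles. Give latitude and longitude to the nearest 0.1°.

Convert each endpoint to a unit vector on the sphere (x = cos φ cos λ, y = cos φ sin λ, z = sin φ).
The central angle between the endpoints is δ = arccos(p₁·p₂) ≈ 0.734 rad (42.1°). The total great-circle distance is δ·R ≈ 0.734 × 3440 ≈ 2525 nmi, so the target fraction is f = 1000/2525 ≈ 0.396.
Interpolate at f ≈ 0.396 with slerp weights a = sin((1−f)δ)/sin δ ≈ 0.640, b = sin(fδ)/sin δ ≈ 0.428.
p = a·p₁ + b·p₂ ≈ (0.493, 0.663, 0.564); φ = arcsin(p_z) ≈ 34.30°, λ = atan2(p_y, p_x) ≈ 53.32°.

≈ lat 34.3°N, lon 53.3°E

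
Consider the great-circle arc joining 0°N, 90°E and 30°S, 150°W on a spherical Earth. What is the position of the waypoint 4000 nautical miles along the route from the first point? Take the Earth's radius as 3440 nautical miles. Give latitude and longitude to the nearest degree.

Convert each endpoint to a unit vector on the sphere (x = cos φ cos λ, y = cos φ sin λ, z = sin φ).
The central angle between the endpoints is δ = arccos(p₁·p₂) ≈ 2.019 rad (115.7°). The total great-circle distance is δ·R ≈ 2.019 × 3440 ≈ 6944 nmi, so the target fraction is f = 4000/6944 ≈ 0.576.
Interpolate at f ≈ 0.576 with slerp weights a = sin((1−f)δ)/sin δ ≈ 0.838, b = sin(fδ)/sin δ ≈ 1.018.
p = a·p₁ + b·p₂ ≈ (-0.764, 0.397, -0.509); φ = arcsin(p_z) ≈ -30.61°, λ = atan2(p_y, p_x) ≈ 152.55°.

≈ 31°S, 153°E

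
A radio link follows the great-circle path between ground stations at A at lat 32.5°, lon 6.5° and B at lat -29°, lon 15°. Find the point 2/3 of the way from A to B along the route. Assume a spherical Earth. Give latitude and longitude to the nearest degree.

Convert each endpoint to a unit vector on the sphere (x = cos φ cos λ, y = cos φ sin λ, z = sin φ).
The central angle between the endpoints is δ = arccos(p₁·p₂) ≈ 1.083 rad (62.0°).
Interpolate at f = 2/3 with slerp weights a = sin((1−f)δ)/sin δ ≈ 0.400, b = sin(fδ)/sin δ ≈ 0.748.
p = a·p₁ + b·p₂ ≈ (0.967, 0.208, -0.148); φ = arcsin(p_z) ≈ -8.50°, λ = atan2(p_y, p_x) ≈ 12.11°.

≈ lat -9°, lon 12°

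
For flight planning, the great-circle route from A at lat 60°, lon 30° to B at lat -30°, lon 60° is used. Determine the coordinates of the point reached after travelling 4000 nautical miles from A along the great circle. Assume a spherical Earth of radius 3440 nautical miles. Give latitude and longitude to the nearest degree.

≈ lat -4°, lon 54°

The haversine formula gives a central angle δ ≈ 1.629 rad (93.3°) between the endpoints. The total great-circle distance is δ·R ≈ 1.629 × 3440 ≈ 5603 nmi, so the target fraction is f = 4000/5603 ≈ 0.714.
Interpolate at f ≈ 0.714 with slerp weights a = sin((1−f)δ)/sin δ ≈ 0.450, b = sin(fδ)/sin δ ≈ 0.919.
p = a·p₁ + b·p₂ ≈ (0.593, 0.802, -0.070); φ = arcsin(p_z) ≈ -4.01°, λ = atan2(p_y, p_x) ≈ 53.52°.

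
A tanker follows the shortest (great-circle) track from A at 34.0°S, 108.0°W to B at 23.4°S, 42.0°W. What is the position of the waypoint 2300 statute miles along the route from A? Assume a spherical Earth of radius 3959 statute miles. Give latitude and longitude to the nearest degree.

From cos δ = sin φ₁ sin φ₂ + cos φ₁ cos φ₂ cos Δλ, the central angle is δ ≈ 1.010 rad (57.9°). The total great-circle distance is δ·R ≈ 1.010 × 3959 ≈ 4000 mi, so the target fraction is f = 2300/4000 ≈ 0.575.
Interpolate at f ≈ 0.575 with slerp weights a = sin((1−f)δ)/sin δ ≈ 0.492, b = sin(fδ)/sin δ ≈ 0.648.
p = a·p₁ + b·p₂ ≈ (0.316, -0.785, -0.532); φ = arcsin(p_z) ≈ -32.15°, λ = atan2(p_y, p_x) ≈ -68.08°.

≈ 32°S, 68°W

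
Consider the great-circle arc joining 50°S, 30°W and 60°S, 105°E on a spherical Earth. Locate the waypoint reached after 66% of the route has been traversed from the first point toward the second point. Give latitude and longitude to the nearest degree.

≈ 75°S, 60°E

Convert each endpoint to a unit vector on the sphere (x = cos φ cos λ, y = cos φ sin λ, z = sin φ).
The central angle between the endpoints is δ = arccos(p₁·p₂) ≈ 1.119 rad (64.1°).
Interpolate at f = 0.66 with slerp weights a = sin((1−f)δ)/sin δ ≈ 0.413, b = sin(fδ)/sin δ ≈ 0.748.
p = a·p₁ + b·p₂ ≈ (0.133, 0.229, -0.964); φ = arcsin(p_z) ≈ -74.66°, λ = atan2(p_y, p_x) ≈ 59.83°.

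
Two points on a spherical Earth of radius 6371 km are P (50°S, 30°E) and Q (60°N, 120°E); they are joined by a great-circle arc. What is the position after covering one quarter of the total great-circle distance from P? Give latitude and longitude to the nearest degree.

≈ (23°S, 53°E)

Write both endpoints as unit vectors p₁, p₂ with components (cos φ cos λ, cos φ sin λ, sin φ).
The central angle between the endpoints is δ = arccos(p₁·p₂) ≈ 2.296 rad (131.6°).
Interpolate at f = 1/4 with slerp weights a = sin((1−f)δ)/sin δ ≈ 1.321, b = sin(fδ)/sin δ ≈ 0.726.
p = a·p₁ + b·p₂ ≈ (0.554, 0.739, -0.384); φ = arcsin(p_z) ≈ -22.56°, λ = atan2(p_y, p_x) ≈ 53.14°.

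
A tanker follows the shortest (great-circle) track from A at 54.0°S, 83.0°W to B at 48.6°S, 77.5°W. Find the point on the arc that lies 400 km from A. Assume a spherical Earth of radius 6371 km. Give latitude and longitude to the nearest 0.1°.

≈ 51.0°S, 79.7°W

From cos δ = sin φ₁ sin φ₂ + cos φ₁ cos φ₂ cos Δλ, the central angle is δ ≈ 0.112 rad (6.4°). The total great-circle distance is δ·R ≈ 0.112 × 6371 ≈ 711 km, so the target fraction is f = 400/711 ≈ 0.562.
Interpolate at f ≈ 0.562 with slerp weights a = sin((1−f)δ)/sin δ ≈ 0.438, b = sin(fδ)/sin δ ≈ 0.563.
p = a·p₁ + b·p₂ ≈ (0.112, -0.619, -0.777); φ = arcsin(p_z) ≈ -51.00°, λ = atan2(p_y, p_x) ≈ -79.75°.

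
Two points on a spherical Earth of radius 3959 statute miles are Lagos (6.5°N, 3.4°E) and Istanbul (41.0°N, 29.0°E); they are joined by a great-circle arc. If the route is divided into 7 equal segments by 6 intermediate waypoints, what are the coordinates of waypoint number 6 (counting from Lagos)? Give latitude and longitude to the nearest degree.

≈ 36°N, 24°E

Write both endpoints as unit vectors p₁, p₂ with components (cos φ cos λ, cos φ sin λ, sin φ).
The central angle between the endpoints is δ = arccos(p₁·p₂) ≈ 0.722 rad (41.4°).
Interpolate at f = 6/7 with slerp weights a = sin((1−f)δ)/sin δ ≈ 0.156, b = sin(fδ)/sin δ ≈ 0.878.
p = a·p₁ + b·p₂ ≈ (0.734, 0.330, 0.594); φ = arcsin(p_z) ≈ 36.41°, λ = atan2(p_y, p_x) ≈ 24.23°.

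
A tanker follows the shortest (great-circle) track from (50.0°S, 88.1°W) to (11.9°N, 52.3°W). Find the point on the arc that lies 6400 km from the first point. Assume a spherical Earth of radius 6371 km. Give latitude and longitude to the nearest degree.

Convert each endpoint to a unit vector on the sphere (x = cos φ cos λ, y = cos φ sin λ, z = sin φ).
The central angle between the endpoints is δ = arccos(p₁·p₂) ≈ 1.211 rad (69.4°). The total great-circle distance is δ·R ≈ 1.211 × 6371 ≈ 7715 km, so the target fraction is f = 6400/7715 ≈ 0.830.
Interpolate at f ≈ 0.830 with slerp weights a = sin((1−f)δ)/sin δ ≈ 0.219, b = sin(fδ)/sin δ ≈ 0.902.
p = a·p₁ + b·p₂ ≈ (0.544, -0.839, 0.018); φ = arcsin(p_z) ≈ 1.04°, λ = atan2(p_y, p_x) ≈ -57.02°.

≈ (1°N, 57°W)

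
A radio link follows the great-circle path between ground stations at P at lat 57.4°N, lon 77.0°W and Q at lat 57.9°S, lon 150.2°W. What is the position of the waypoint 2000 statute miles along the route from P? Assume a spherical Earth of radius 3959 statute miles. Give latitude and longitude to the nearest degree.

Convert each endpoint to a unit vector on the sphere (x = cos φ cos λ, y = cos φ sin λ, z = sin φ).
The central angle between the endpoints is δ = arccos(p₁·p₂) ≈ 2.254 rad (129.1°). The total great-circle distance is δ·R ≈ 2.254 × 3959 ≈ 8922 mi, so the target fraction is f = 2000/8922 ≈ 0.224.
Interpolate at f ≈ 0.224 with slerp weights a = sin((1−f)δ)/sin δ ≈ 1.269, b = sin(fδ)/sin δ ≈ 0.624.
p = a·p₁ + b·p₂ ≈ (-0.134, -0.831, 0.540); φ = arcsin(p_z) ≈ 32.71°, λ = atan2(p_y, p_x) ≈ -99.16°.

≈ lat 33°N, lon 99°W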